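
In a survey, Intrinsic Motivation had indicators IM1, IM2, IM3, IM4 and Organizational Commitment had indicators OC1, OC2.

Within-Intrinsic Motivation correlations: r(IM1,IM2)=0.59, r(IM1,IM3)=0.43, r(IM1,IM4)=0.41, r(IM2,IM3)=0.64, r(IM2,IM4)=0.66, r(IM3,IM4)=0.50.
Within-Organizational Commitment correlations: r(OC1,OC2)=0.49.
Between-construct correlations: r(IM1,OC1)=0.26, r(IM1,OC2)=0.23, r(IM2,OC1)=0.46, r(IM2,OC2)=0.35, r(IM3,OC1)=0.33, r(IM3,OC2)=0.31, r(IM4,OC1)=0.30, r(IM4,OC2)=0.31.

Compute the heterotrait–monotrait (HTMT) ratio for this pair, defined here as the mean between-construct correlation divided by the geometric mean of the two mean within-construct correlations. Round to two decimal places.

Mean between = 2.55/8 = 0.3188.
Mean within-IM = 3.23/6 = 0.5383; mean within-OC = 0.49/1 = 0.4900.
Geometric mean = √(0.5383 × 0.4900) = 0.5136.
HTMT = 0.3188 / 0.5136 = 0.62.

0.62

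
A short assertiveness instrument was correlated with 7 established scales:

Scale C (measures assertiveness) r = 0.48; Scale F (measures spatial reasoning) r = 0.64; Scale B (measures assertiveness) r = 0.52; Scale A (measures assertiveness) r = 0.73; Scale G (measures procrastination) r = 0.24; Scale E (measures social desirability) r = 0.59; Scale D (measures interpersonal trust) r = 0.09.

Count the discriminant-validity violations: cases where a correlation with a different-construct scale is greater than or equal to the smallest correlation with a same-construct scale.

2

Convergent (same construct = assertiveness): Scale C, Scale B, Scale A.
Smallest convergent = 0.48. Discriminant values: 0.64, 0.24, 0.59, 0.09; count ≥ 0.48 → 2.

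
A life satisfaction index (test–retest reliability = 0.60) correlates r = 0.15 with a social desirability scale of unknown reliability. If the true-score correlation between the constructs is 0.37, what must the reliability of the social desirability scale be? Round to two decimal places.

0.27

r_true = r_obs / √(r_xx · r_yy) ⇒ 0.37 = 0.15 / √(0.60 · r_yy).
√(0.60 · r_yy) = 0.15 / 0.37 = 0.4054; 0.60 · r_yy = 0.1643; r_yy = 0.1643 / 0.60 ≈ 0.27.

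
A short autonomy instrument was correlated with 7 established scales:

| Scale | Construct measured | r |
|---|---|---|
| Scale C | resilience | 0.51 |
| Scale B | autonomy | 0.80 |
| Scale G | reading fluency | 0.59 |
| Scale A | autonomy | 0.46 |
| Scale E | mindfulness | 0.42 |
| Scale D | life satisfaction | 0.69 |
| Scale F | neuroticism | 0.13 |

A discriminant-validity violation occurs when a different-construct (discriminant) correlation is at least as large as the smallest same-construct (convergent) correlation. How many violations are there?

Convergent (same construct = autonomy): Scale B, Scale A.
Smallest convergent = 0.46. Discriminant values: 0.51, 0.59, 0.42, 0.69, 0.13; count ≥ 0.46 → 3.

3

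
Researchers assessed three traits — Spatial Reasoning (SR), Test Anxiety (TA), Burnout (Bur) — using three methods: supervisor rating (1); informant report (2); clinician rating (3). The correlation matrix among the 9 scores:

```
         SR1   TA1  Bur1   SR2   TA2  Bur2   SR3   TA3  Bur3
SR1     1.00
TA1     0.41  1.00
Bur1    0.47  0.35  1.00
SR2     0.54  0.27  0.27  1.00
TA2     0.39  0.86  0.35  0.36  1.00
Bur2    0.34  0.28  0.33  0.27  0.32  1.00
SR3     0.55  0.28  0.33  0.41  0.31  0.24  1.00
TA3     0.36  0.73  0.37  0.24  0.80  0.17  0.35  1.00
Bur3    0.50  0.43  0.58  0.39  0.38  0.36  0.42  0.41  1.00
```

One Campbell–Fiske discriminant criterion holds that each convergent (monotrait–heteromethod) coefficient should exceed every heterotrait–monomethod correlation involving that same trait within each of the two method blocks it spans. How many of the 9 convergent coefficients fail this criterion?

Convergent coefficients and their comparison sets:
SR (methods 1·2): 0.54 vs {0.41, 0.36, 0.47, 0.27} → pass.
SR (methods 1·3): 0.55 vs {0.41, 0.35, 0.47, 0.42} → pass.
SR (methods 2·3): 0.41 vs {0.36, 0.35, 0.27, 0.42} → fail.
TA (methods 1·2): 0.86 vs {0.41, 0.36, 0.35, 0.32} → pass.
TA (methods 1·3): 0.73 vs {0.41, 0.35, 0.35, 0.41} → pass.
TA (methods 2·3): 0.80 vs {0.36, 0.35, 0.32, 0.41} → pass.
Bur (methods 1·2): 0.33 vs {0.47, 0.27, 0.35, 0.32} → fail.
Bur (methods 1·3): 0.58 vs {0.47, 0.42, 0.35, 0.41} → pass.
Bur (methods 2·3): 0.36 vs {0.27, 0.42, 0.32, 0.41} → fail.
3 of 9 fail.

3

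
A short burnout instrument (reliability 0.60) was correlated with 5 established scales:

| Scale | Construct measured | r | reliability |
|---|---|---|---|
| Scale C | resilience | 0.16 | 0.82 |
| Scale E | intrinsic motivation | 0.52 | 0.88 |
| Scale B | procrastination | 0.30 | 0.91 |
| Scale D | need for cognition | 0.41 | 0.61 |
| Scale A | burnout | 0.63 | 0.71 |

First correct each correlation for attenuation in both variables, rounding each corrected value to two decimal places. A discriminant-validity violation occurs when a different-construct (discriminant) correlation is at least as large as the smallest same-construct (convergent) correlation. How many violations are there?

0

Disattenuated r (r / √(r_scale · r_new)):
  Scale C (disc): 0.16 / √(0.82·0.60) = 0.23
  Scale E (disc): 0.52 / √(0.88·0.60) = 0.72
  Scale B (disc): 0.30 / √(0.91·0.60) = 0.41
  Scale D (disc): 0.41 / √(0.61·0.60) = 0.68
  Scale A (conv): 0.63 / √(0.71·0.60) = 0.97
Smallest convergent = 0.97. Discriminant values: 0.23, 0.72, 0.41, 0.68; count ≥ 0.97 → 0.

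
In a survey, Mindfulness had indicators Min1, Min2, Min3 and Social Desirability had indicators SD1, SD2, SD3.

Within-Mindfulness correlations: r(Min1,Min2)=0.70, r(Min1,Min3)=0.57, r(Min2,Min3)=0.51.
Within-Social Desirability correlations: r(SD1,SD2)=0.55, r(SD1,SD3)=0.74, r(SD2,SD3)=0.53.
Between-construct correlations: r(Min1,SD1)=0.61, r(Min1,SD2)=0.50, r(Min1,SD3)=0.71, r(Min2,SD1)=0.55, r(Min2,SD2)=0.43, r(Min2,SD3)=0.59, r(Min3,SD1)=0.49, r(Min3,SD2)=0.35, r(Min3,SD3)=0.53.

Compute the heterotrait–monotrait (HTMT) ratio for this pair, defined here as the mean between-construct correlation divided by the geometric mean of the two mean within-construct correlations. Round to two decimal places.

Between-construct mean = 4.76/9 = 0.5289.
Mean within-Min = 1.78/3 = 0.5933; mean within-SD = 1.82/3 = 0.6067.
Geometric mean = √(0.5933 × 0.6067) = 0.6000.
HTMT = 0.5289 / 0.6000 = 0.88.

0.88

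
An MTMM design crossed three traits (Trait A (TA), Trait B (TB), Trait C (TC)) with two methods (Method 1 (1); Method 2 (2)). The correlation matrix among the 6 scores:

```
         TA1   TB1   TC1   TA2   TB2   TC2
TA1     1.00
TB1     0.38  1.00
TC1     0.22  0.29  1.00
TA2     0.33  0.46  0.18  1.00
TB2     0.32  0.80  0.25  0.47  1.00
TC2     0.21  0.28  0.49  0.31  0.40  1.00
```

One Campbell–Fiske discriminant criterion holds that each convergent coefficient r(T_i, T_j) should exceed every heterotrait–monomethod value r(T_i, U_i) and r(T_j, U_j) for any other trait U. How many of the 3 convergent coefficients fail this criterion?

Checking each validity diagonal entry against its comparison values:
TA (methods 1·2): 0.33 vs {0.38, 0.47, 0.22, 0.31} → fail.
TB (methods 1·2): 0.80 vs {0.38, 0.47, 0.29, 0.40} → pass.
TC (methods 1·2): 0.49 vs {0.22, 0.31, 0.29, 0.40} → pass.
1 of 3 fail.

1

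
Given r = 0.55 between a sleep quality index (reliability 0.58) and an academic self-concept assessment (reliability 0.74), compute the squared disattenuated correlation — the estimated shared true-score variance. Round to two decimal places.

0.70

Disattenuated r = 0.55 / √(0.58 × 0.74) = 0.55 / 0.6551 = 0.8396.
Shared true-score variance = 0.8396² = 0.7049 ≈ 0.70.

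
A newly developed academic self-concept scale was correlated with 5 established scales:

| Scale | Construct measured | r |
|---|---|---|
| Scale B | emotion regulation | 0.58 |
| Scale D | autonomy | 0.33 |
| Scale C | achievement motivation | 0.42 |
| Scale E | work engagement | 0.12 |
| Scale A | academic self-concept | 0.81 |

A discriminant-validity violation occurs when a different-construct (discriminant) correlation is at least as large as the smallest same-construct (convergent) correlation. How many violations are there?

Convergent (same construct = academic self-concept): Scale A.
Smallest convergent = 0.81. Discriminant values: 0.58, 0.33, 0.42, 0.12; count ≥ 0.81 → 0.

0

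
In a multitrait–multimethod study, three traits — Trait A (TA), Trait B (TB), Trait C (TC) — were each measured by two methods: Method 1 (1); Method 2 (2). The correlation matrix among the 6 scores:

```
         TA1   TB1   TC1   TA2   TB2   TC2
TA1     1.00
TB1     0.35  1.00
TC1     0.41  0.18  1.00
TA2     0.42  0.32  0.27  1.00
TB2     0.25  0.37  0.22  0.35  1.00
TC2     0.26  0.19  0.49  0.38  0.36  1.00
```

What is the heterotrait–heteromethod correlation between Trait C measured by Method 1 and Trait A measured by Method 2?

0.27

Different traits and methods: r(TC1, TA2) = 0.27.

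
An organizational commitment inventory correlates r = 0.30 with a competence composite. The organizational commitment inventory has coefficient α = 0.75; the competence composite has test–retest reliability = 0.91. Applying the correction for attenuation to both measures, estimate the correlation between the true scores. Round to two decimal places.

r_true = r_obs / √(r_xx · r_yy) = 0.30 / √(0.75 × 0.91) = 0.30 / √0.6825 = 0.30 / 0.8261 ≈ 0.36.

0.36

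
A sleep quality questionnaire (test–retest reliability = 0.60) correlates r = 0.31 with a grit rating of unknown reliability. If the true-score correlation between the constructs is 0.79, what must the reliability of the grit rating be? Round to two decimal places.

r_true = r_obs / √(r_xx · r_yy) ⇒ 0.79 = 0.31 / √(0.60 · r_yy).
√(0.60 · r_yy) = 0.31 / 0.79 = 0.3924; 0.60 · r_yy = 0.1540; r_yy = 0.1540 / 0.60 ≈ 0.26.

0.26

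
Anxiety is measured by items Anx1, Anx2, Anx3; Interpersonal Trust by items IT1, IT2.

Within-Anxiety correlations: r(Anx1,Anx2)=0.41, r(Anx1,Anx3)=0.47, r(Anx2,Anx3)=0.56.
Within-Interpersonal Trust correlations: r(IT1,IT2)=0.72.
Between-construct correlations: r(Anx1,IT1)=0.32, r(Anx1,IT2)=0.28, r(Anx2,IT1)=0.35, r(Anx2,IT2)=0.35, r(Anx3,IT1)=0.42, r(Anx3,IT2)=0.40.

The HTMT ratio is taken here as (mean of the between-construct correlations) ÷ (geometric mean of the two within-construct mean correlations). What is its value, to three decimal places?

0.601

Mean heterotrait r = 2.12/6 = 0.3533.
Mean within-Anx = 1.44/3 = 0.4800; mean within-IT = 0.72/1 = 0.7200.
Geometric mean = √(0.4800 × 0.7200) = 0.5879.
HTMT = 0.3533 / 0.5879 = 0.601.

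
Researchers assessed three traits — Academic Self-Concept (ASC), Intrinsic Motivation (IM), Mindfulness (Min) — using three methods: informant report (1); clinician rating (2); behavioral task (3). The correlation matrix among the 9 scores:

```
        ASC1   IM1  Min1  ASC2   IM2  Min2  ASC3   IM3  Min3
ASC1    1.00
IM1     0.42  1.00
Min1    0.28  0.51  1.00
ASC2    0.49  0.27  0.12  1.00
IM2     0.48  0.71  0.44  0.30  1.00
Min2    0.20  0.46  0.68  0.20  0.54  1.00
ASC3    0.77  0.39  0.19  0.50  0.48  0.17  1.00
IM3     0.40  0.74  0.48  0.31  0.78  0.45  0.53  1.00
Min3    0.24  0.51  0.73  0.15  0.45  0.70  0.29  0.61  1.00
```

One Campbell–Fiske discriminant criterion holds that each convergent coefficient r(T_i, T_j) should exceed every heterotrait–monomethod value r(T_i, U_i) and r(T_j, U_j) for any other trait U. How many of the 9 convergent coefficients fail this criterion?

Each convergent coefficient versus the relevant comparison correlations:
ASC (methods 1·2): 0.49 vs {0.42, 0.30, 0.28, 0.20} → pass.
ASC (methods 1·3): 0.77 vs {0.42, 0.53, 0.28, 0.29} → pass.
ASC (methods 2·3): 0.50 vs {0.30, 0.53, 0.20, 0.29} → fail.
IM (methods 1·2): 0.71 vs {0.42, 0.30, 0.51, 0.54} → pass.
IM (methods 1·3): 0.74 vs {0.42, 0.53, 0.51, 0.61} → pass.
IM (methods 2·3): 0.78 vs {0.30, 0.53, 0.54, 0.61} → pass.
Min (methods 1·2): 0.68 vs {0.28, 0.20, 0.51, 0.54} → pass.
Min (methods 1·3): 0.73 vs {0.28, 0.29, 0.51, 0.61} → pass.
Min (methods 2·3): 0.70 vs {0.20, 0.29, 0.54, 0.61} → pass.
1 of 9 fail.

1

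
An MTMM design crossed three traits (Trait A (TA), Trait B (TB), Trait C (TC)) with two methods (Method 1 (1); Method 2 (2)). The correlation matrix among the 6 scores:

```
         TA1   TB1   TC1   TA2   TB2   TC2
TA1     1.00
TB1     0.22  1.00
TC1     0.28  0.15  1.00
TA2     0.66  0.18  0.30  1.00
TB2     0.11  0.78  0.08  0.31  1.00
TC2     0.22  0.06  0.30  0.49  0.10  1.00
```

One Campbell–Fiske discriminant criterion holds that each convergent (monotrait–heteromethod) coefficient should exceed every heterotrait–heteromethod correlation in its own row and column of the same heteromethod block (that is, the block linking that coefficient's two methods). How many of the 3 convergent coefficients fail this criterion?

1

Each convergent coefficient versus the relevant comparison correlations:
TA (methods 1·2): 0.66 vs {0.11, 0.18, 0.22, 0.30} → pass.
TB (methods 1·2): 0.78 vs {0.18, 0.11, 0.06, 0.08} → pass.
TC (methods 1·2): 0.30 vs {0.30, 0.22, 0.08, 0.06} → fail.
1 of 3 fail.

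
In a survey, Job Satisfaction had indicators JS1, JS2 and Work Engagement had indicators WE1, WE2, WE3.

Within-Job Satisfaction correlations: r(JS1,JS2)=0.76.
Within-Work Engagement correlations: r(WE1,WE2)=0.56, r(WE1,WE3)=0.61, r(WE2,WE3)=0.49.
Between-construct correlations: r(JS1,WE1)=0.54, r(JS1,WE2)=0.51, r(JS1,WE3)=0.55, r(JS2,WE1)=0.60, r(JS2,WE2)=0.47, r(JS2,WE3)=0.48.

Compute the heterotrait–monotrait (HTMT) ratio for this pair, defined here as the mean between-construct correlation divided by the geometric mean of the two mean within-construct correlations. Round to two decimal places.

0.81

Between-construct mean = 3.15/6 = 0.5250.
Mean within-JS = 0.76/1 = 0.7600; mean within-WE = 1.66/3 = 0.5533.
Geometric mean = √(0.7600 × 0.5533) = 0.6485.
HTMT = 0.5250 / 0.6485 = 0.81.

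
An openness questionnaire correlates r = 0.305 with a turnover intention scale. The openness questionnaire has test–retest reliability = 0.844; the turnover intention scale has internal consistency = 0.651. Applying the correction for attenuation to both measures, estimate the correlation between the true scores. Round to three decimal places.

r_true = r_obs / √(r_xx · r_yy) = 0.305 / √(0.844 × 0.651) = 0.305 / √0.549444 = 0.305 / 0.7412 ≈ 0.411.

0.411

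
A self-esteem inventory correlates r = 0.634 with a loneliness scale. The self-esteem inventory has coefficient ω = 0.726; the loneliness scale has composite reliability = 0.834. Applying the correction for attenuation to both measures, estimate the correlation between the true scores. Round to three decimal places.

r_true = r_obs / √(r_xx · r_yy) = 0.634 / √(0.726 × 0.834) = 0.634 / √0.605484 = 0.634 / 0.7781 ≈ 0.815.

0.815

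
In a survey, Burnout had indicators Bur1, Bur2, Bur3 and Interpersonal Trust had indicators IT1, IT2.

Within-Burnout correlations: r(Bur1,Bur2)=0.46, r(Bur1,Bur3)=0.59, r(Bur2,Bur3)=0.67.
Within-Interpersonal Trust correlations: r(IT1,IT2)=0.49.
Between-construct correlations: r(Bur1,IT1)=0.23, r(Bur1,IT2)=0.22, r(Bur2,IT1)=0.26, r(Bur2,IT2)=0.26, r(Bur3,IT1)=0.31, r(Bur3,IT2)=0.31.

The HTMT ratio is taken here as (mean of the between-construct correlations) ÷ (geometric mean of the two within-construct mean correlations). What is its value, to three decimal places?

Between-construct mean = 1.59/6 = 0.2650.
Mean within-Bur = 1.72/3 = 0.5733; mean within-IT = 0.49/1 = 0.4900.
Geometric mean = √(0.5733 × 0.4900) = 0.5300.
HTMT = 0.2650 / 0.5300 = 0.500.

0.500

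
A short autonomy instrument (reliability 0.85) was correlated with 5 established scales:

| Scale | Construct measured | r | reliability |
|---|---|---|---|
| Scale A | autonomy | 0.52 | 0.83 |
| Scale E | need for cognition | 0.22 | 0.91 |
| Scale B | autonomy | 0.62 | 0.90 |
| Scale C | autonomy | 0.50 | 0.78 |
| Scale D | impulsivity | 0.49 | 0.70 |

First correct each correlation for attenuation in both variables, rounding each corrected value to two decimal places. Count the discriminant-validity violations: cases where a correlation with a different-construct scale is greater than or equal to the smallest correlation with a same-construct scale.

Disattenuated r (r / √(r_scale · r_new)):
  Scale A (conv): 0.52 / √(0.83·0.85) = 0.62
  Scale E (disc): 0.22 / √(0.91·0.85) = 0.25
  Scale B (conv): 0.62 / √(0.90·0.85) = 0.71
  Scale C (conv): 0.50 / √(0.78·0.85) = 0.61
  Scale D (disc): 0.49 / √(0.70·0.85) = 0.64
Smallest convergent = 0.61. Discriminant values: 0.25, 0.64; count ≥ 0.61 → 1.

1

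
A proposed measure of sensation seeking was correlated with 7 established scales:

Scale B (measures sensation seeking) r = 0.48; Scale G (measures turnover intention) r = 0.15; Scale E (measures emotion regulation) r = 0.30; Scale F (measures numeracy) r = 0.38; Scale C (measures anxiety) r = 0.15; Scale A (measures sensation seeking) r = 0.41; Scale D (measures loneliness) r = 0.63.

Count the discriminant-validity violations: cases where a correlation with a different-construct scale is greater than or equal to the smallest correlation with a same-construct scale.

Convergent (same construct = sensation seeking): Scale B, Scale A.
Smallest convergent = 0.41. Discriminant values: 0.15, 0.30, 0.38, 0.15, 0.63; count ≥ 0.41 → 1.

1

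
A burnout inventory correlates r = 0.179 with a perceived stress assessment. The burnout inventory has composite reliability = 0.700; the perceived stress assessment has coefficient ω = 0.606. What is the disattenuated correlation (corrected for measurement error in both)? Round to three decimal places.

r_true = r_obs / √(r_xx · r_yy) = 0.179 / √(0.700 × 0.606) = 0.179 / √0.424200 = 0.179 / 0.6513 ≈ 0.275.

0.275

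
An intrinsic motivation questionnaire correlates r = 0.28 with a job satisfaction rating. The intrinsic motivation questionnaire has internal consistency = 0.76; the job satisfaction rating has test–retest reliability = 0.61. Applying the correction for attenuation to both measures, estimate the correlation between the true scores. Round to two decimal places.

0.41

r_true = r_obs / √(r_xx · r_yy) = 0.28 / √(0.76 × 0.61) = 0.28 / √0.4636 = 0.28 / 0.6809 ≈ 0.41.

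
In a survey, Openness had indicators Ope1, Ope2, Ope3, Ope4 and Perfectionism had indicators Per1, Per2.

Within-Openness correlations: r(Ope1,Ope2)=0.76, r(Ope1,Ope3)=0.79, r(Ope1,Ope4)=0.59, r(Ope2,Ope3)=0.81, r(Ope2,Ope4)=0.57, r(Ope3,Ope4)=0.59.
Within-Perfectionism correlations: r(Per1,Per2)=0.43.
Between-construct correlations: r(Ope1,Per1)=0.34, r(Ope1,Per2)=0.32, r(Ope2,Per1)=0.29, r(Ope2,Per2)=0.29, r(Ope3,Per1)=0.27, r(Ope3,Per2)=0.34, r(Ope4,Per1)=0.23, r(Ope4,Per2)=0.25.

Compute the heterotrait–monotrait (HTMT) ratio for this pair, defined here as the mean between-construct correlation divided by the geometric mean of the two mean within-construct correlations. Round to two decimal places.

0.54

Between-construct mean = 2.33/8 = 0.2913.
Mean within-Ope = 4.11/6 = 0.6850; mean within-Per = 0.43/1 = 0.4300.
Geometric mean = √(0.6850 × 0.4300) = 0.5427.
HTMT = 0.2913 / 0.5427 = 0.54.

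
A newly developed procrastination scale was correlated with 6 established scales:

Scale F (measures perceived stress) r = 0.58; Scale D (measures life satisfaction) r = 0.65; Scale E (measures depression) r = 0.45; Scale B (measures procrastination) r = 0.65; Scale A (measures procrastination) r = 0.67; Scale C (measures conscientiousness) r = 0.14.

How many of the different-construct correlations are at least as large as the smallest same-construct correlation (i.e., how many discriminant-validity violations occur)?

Convergent (same construct = procrastination): Scale B, Scale A.
Smallest convergent = 0.65. Discriminant values: 0.58, 0.65, 0.45, 0.14; count ≥ 0.65 → 1.

1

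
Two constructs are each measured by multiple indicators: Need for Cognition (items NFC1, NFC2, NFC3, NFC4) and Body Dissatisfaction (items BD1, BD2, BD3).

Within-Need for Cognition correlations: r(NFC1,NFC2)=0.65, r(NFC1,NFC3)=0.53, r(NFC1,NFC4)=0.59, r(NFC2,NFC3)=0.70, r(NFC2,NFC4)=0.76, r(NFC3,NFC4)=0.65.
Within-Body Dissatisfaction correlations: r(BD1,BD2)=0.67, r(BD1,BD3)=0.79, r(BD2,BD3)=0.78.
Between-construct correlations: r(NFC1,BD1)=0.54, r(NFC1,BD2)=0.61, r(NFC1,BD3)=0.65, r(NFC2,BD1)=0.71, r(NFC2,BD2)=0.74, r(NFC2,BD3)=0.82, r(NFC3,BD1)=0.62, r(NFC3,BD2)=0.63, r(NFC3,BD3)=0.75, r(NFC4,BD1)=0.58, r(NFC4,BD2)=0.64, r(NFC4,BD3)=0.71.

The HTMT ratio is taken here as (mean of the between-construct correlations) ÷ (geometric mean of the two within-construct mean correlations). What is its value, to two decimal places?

0.96

Between-construct mean = 8.00/12 = 0.6667.
Mean within-NFC = 3.88/6 = 0.6467; mean within-BD = 2.24/3 = 0.7467.
Geometric mean = √(0.6467 × 0.7467) = 0.6949.
HTMT = 0.6667 / 0.6949 = 0.96.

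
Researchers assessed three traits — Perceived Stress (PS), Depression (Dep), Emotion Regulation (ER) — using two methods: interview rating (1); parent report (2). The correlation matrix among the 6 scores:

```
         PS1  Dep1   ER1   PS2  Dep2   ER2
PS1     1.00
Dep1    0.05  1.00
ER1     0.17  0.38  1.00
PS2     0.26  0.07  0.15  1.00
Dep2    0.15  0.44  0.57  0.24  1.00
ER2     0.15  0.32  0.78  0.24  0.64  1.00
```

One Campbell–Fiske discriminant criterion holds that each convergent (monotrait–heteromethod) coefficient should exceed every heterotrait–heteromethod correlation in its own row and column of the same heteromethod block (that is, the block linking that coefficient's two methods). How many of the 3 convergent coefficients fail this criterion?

Convergent coefficients and their comparison sets:
PS (methods 1·2): 0.26 vs {0.15, 0.07, 0.15, 0.15} → pass.
Dep (methods 1·2): 0.44 vs {0.07, 0.15, 0.32, 0.57} → fail.
ER (methods 1·2): 0.78 vs {0.15, 0.15, 0.57, 0.32} → pass.
1 of 3 fail.

1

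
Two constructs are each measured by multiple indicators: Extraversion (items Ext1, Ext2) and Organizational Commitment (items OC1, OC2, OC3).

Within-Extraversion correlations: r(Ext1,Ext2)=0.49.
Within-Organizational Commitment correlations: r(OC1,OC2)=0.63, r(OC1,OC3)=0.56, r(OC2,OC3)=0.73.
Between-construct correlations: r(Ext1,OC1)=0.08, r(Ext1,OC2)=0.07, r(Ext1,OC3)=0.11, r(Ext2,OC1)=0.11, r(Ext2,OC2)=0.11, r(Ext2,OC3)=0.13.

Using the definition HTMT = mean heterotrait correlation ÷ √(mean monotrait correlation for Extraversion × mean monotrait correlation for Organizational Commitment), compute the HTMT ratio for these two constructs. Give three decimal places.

0.182

Between-construct mean = 0.61/6 = 0.1017.
Mean within-Ext = 0.49/1 = 0.4900; mean within-OC = 1.92/3 = 0.6400.
Geometric mean = √(0.4900 × 0.6400) = 0.5600.
HTMT = 0.1017 / 0.5600 = 0.182.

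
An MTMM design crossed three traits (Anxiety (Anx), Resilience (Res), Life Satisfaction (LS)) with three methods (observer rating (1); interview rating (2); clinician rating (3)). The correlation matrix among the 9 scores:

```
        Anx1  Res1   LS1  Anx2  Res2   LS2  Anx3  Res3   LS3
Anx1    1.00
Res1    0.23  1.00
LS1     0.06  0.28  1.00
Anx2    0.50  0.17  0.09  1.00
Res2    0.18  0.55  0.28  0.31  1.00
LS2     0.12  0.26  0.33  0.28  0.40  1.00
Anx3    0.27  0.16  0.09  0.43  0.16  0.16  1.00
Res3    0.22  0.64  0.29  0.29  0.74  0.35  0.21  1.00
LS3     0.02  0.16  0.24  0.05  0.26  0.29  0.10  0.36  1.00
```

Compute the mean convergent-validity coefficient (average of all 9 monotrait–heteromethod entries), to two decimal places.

Convergent values: 0.50, 0.27, 0.43, 0.55, 0.64, 0.74, 0.33, 0.24, 0.29; mean = 3.99/9 = 0.44.

0.44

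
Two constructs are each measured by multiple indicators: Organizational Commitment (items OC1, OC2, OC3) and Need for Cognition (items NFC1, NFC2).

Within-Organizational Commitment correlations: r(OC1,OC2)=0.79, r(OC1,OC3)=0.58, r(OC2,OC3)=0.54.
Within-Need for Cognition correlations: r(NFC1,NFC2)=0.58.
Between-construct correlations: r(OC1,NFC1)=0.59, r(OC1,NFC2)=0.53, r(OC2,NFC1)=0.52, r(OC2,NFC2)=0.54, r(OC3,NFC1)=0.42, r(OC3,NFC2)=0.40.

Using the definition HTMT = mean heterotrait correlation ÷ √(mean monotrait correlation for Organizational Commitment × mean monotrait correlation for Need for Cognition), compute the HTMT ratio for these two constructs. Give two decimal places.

Mean between = 3.00/6 = 0.5000.
Mean within-OC = 1.91/3 = 0.6367; mean within-NFC = 0.58/1 = 0.5800.
Geometric mean = √(0.6367 × 0.5800) = 0.6077.
HTMT = 0.5000 / 0.6077 = 0.82.

0.82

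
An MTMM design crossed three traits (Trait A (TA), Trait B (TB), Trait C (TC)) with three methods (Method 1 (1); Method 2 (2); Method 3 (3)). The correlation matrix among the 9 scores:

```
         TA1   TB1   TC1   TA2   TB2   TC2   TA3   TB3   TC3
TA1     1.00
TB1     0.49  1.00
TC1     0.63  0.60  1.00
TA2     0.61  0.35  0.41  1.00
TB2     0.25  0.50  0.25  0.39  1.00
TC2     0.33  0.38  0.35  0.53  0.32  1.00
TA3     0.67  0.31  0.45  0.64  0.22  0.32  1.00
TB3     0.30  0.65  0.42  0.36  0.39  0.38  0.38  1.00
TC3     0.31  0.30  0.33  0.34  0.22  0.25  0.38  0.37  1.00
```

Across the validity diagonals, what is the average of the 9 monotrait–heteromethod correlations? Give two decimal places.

Convergent values: 0.61, 0.67, 0.64, 0.50, 0.65, 0.39, 0.35, 0.33, 0.25; mean = 4.39/9 = 0.49.

0.49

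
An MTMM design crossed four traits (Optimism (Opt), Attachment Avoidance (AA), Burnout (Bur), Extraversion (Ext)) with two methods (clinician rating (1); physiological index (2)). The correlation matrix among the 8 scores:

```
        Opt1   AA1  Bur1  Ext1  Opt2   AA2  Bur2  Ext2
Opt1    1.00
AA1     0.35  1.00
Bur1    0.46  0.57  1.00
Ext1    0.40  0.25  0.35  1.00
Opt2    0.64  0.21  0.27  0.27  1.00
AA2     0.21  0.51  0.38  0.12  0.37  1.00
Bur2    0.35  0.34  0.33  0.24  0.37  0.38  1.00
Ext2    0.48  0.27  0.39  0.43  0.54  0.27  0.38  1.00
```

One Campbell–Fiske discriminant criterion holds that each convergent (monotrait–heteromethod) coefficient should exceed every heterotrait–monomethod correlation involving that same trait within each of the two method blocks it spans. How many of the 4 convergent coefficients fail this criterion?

Convergent coefficients and their comparison sets:
Opt (methods 1·2): 0.64 vs {0.35, 0.37, 0.46, 0.37, 0.40, 0.54} → pass.
AA (methods 1·2): 0.51 vs {0.35, 0.37, 0.57, 0.38, 0.25, 0.27} → fail.
Bur (methods 1·2): 0.33 vs {0.46, 0.37, 0.57, 0.38, 0.35, 0.38} → fail.
Ext (methods 1·2): 0.43 vs {0.40, 0.54, 0.25, 0.27, 0.35, 0.38} → fail.
3 of 4 fail.

3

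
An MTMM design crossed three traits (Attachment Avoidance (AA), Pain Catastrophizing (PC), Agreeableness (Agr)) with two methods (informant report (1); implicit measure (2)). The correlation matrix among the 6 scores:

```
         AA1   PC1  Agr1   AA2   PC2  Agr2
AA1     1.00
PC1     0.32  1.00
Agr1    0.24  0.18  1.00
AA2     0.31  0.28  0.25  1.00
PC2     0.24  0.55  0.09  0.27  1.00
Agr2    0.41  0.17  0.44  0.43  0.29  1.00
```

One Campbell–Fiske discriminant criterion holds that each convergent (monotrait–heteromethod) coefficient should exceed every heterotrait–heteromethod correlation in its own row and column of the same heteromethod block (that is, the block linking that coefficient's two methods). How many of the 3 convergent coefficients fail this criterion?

Convergent coefficients and their comparison sets:
AA (methods 1·2): 0.31 vs {0.24, 0.28, 0.41, 0.25} → fail.
PC (methods 1·2): 0.55 vs {0.28, 0.24, 0.17, 0.09} → pass.
Agr (methods 1·2): 0.44 vs {0.25, 0.41, 0.09, 0.17} → pass.
1 of 3 fail.

1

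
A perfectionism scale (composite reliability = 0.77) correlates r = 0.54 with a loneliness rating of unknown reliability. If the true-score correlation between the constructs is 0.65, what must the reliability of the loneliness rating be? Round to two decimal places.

0.90

r_true = r_obs / √(r_xx · r_yy) ⇒ 0.65 = 0.54 / √(0.77 · r_yy).
√(0.77 · r_yy) = 0.54 / 0.65 = 0.8308; 0.77 · r_yy = 0.6902; r_yy = 0.6902 / 0.77 ≈ 0.90.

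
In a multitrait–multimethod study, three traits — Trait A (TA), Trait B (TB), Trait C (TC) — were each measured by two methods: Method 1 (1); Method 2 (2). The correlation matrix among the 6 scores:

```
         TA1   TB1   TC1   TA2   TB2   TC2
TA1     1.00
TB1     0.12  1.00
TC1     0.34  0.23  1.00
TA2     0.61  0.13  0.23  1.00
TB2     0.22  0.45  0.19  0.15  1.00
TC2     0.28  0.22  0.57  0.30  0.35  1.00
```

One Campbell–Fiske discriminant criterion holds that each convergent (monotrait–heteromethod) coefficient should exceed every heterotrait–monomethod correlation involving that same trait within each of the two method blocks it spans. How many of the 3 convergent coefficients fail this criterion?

Each convergent coefficient versus the relevant comparison correlations:
TA (methods 1·2): 0.61 vs {0.12, 0.15, 0.34, 0.30} → pass.
TB (methods 1·2): 0.45 vs {0.12, 0.15, 0.23, 0.35} → pass.
TC (methods 1·2): 0.57 vs {0.34, 0.30, 0.23, 0.35} → pass.
0 of 3 fail.

0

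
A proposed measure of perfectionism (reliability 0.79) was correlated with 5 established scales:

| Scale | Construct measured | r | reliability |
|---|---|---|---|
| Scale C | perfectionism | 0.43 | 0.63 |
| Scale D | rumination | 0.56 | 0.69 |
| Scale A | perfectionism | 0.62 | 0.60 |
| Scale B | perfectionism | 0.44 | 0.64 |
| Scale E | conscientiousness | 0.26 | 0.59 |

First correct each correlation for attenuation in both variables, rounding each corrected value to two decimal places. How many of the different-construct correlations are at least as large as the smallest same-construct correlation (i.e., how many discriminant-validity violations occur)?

1

Disattenuated r (r / √(r_scale · r_new)):
  Scale C (conv): 0.43 / √(0.63·0.79) = 0.61
  Scale D (disc): 0.56 / √(0.69·0.79) = 0.76
  Scale A (conv): 0.62 / √(0.60·0.79) = 0.90
  Scale B (conv): 0.44 / √(0.64·0.79) = 0.62
  Scale E (disc): 0.26 / √(0.59·0.79) = 0.38
Smallest convergent = 0.61. Discriminant values: 0.76, 0.38; count ≥ 0.61 → 1.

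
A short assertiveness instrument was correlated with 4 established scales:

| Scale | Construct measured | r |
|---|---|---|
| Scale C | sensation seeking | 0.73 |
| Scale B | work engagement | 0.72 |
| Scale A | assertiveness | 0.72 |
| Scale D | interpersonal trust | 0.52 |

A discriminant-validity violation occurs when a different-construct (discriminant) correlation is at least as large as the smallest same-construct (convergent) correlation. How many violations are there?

2

Convergent (same construct = assertiveness): Scale A.
Smallest convergent = 0.72. Discriminant values: 0.73, 0.72, 0.52; count ≥ 0.72 → 2.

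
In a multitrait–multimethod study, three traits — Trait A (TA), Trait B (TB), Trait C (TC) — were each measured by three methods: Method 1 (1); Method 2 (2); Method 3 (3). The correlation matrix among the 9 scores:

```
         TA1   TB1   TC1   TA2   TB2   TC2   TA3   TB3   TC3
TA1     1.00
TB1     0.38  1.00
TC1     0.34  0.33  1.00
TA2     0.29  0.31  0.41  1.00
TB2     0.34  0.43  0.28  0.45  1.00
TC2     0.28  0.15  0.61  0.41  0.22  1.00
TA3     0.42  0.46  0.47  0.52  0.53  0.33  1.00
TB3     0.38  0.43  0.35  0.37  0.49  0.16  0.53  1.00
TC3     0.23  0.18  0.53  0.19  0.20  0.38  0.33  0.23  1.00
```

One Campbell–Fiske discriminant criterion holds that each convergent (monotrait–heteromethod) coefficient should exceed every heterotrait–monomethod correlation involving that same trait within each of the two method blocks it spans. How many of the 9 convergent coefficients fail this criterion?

7

Convergent coefficients and their comparison sets:
TA (methods 1·2): 0.29 vs {0.38, 0.45, 0.34, 0.41} → fail.
TA (methods 1·3): 0.42 vs {0.38, 0.53, 0.34, 0.33} → fail.
TA (methods 2·3): 0.52 vs {0.45, 0.53, 0.41, 0.33} → fail.
TB (methods 1·2): 0.43 vs {0.38, 0.45, 0.33, 0.22} → fail.
TB (methods 1·3): 0.43 vs {0.38, 0.53, 0.33, 0.23} → fail.
TB (methods 2·3): 0.49 vs {0.45, 0.53, 0.22, 0.23} → fail.
TC (methods 1·2): 0.61 vs {0.34, 0.41, 0.33, 0.22} → pass.
TC (methods 1·3): 0.53 vs {0.34, 0.33, 0.33, 0.23} → pass.
TC (methods 2·3): 0.38 vs {0.41, 0.33, 0.22, 0.23} → fail.
7 of 9 fail.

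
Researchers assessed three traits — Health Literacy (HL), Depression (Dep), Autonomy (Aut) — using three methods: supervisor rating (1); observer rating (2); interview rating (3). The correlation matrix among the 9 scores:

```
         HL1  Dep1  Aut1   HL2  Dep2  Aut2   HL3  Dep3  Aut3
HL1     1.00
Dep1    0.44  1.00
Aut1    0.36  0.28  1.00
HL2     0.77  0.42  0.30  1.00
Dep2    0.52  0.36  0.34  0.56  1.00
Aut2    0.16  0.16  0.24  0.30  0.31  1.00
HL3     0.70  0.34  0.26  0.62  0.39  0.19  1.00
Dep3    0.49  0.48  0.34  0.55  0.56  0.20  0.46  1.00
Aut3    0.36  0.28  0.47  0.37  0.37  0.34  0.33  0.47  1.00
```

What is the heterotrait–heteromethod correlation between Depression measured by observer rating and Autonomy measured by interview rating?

Different traits and methods: r(Dep2, Aut3) = 0.37.

0.37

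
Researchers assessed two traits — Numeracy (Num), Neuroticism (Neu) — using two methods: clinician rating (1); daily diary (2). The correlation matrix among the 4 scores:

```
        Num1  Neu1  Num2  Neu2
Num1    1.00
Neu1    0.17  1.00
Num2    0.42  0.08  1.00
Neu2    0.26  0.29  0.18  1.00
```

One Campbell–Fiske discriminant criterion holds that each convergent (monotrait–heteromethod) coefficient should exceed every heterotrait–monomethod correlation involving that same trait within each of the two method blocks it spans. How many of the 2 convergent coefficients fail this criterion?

Each convergent coefficient versus the relevant comparison correlations:
Num (methods 1·2): 0.42 vs {0.17, 0.18} → pass.
Neu (methods 1·2): 0.29 vs {0.17, 0.18} → pass.
0 of 2 fail.

0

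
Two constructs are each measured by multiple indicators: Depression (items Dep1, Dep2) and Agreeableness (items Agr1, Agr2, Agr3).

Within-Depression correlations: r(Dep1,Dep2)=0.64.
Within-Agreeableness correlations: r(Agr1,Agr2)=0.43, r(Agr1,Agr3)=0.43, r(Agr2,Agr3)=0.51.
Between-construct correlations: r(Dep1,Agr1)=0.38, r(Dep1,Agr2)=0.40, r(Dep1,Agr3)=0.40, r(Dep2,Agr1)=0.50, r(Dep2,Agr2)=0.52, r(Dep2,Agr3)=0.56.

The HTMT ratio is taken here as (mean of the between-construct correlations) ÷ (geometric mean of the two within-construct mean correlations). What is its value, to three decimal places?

0.851

Mean between = 2.76/6 = 0.4600.
Mean within-Dep = 0.64/1 = 0.6400; mean within-Agr = 1.37/3 = 0.4567.
Geometric mean = √(0.6400 × 0.4567) = 0.5406.
HTMT = 0.4600 / 0.5406 = 0.851.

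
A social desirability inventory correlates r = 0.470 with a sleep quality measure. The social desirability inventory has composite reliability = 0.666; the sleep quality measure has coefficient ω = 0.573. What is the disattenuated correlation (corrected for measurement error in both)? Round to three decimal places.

r_true = r_obs / √(r_xx · r_yy) = 0.470 / √(0.666 × 0.573) = 0.470 / √0.381618 = 0.470 / 0.6178 ≈ 0.761.

0.761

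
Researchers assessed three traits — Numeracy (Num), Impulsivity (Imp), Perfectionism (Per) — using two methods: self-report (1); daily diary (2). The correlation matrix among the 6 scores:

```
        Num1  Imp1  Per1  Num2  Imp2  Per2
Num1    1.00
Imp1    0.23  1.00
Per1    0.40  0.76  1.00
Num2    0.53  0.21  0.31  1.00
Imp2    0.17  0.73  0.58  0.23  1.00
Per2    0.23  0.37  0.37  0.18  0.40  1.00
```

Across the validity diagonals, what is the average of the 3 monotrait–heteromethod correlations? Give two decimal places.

0.54

Convergent values: 0.53, 0.73, 0.37; mean = 1.63/3 = 0.54.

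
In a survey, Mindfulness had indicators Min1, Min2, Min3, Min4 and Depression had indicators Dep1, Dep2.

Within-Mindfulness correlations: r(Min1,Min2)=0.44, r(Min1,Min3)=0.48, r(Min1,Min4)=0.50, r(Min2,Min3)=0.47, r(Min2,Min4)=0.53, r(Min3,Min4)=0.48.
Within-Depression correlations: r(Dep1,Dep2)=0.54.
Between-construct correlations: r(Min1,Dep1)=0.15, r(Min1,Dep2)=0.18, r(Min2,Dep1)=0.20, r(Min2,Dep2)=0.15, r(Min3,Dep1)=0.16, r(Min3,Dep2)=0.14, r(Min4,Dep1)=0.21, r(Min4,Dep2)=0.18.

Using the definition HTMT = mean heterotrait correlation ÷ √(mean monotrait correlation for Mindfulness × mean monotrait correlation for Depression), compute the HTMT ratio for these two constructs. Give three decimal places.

Between-construct mean = 1.37/8 = 0.1713.
Mean within-Min = 2.90/6 = 0.4833; mean within-Dep = 0.54/1 = 0.5400.
Geometric mean = √(0.4833 × 0.5400) = 0.5109.
HTMT = 0.1713 / 0.5109 = 0.335.

0.335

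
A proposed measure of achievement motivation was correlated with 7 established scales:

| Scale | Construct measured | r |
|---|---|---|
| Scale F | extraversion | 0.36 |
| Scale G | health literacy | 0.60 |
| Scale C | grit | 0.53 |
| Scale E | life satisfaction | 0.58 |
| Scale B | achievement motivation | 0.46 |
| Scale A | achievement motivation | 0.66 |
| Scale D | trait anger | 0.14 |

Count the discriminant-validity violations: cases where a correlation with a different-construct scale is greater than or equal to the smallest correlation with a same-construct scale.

Convergent (same construct = achievement motivation): Scale B, Scale A.
Smallest convergent = 0.46. Discriminant values: 0.36, 0.60, 0.53, 0.58, 0.14; count ≥ 0.46 → 3.

3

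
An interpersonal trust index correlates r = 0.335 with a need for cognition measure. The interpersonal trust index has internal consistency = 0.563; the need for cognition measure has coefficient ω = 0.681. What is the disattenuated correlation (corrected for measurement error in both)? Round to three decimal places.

0.541

r_true = r_obs / √(r_xx · r_yy) = 0.335 / √(0.563 × 0.681) = 0.335 / √0.383403 = 0.335 / 0.6192 ≈ 0.541.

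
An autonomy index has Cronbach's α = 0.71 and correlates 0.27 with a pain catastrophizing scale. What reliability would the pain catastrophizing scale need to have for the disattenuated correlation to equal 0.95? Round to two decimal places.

r_true = r_obs / √(r_xx · r_yy) ⇒ 0.95 = 0.27 / √(0.71 · r_yy).
√(0.71 · r_yy) = 0.27 / 0.95 = 0.2842; 0.71 · r_yy = 0.0808; r_yy = 0.0808 / 0.71 ≈ 0.11.

0.11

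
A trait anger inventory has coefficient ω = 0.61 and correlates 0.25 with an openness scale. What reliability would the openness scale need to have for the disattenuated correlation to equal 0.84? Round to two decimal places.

r_true = r_obs / √(r_xx · r_yy) ⇒ 0.84 = 0.25 / √(0.61 · r_yy).
√(0.61 · r_yy) = 0.25 / 0.84 = 0.2976; 0.61 · r_yy = 0.0886; r_yy = 0.0886 / 0.61 ≈ 0.15.

0.15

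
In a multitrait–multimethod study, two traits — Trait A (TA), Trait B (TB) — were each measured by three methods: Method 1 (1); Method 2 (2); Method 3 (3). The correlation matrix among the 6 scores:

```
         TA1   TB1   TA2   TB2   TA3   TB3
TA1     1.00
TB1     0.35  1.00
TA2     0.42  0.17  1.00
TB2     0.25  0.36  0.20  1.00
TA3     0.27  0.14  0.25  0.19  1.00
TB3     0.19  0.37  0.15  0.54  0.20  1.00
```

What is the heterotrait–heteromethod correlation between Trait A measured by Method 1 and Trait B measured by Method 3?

Different traits and methods: r(TA1, TB3) = 0.19.

0.19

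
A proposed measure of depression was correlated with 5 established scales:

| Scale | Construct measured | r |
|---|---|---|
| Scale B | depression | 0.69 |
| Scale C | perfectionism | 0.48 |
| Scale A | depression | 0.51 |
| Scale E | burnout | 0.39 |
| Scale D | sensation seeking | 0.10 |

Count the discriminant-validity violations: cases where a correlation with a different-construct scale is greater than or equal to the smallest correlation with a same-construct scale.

Convergent (same construct = depression): Scale B, Scale A.
Smallest convergent = 0.51. Discriminant values: 0.48, 0.39, 0.10; count ≥ 0.51 → 0.

0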